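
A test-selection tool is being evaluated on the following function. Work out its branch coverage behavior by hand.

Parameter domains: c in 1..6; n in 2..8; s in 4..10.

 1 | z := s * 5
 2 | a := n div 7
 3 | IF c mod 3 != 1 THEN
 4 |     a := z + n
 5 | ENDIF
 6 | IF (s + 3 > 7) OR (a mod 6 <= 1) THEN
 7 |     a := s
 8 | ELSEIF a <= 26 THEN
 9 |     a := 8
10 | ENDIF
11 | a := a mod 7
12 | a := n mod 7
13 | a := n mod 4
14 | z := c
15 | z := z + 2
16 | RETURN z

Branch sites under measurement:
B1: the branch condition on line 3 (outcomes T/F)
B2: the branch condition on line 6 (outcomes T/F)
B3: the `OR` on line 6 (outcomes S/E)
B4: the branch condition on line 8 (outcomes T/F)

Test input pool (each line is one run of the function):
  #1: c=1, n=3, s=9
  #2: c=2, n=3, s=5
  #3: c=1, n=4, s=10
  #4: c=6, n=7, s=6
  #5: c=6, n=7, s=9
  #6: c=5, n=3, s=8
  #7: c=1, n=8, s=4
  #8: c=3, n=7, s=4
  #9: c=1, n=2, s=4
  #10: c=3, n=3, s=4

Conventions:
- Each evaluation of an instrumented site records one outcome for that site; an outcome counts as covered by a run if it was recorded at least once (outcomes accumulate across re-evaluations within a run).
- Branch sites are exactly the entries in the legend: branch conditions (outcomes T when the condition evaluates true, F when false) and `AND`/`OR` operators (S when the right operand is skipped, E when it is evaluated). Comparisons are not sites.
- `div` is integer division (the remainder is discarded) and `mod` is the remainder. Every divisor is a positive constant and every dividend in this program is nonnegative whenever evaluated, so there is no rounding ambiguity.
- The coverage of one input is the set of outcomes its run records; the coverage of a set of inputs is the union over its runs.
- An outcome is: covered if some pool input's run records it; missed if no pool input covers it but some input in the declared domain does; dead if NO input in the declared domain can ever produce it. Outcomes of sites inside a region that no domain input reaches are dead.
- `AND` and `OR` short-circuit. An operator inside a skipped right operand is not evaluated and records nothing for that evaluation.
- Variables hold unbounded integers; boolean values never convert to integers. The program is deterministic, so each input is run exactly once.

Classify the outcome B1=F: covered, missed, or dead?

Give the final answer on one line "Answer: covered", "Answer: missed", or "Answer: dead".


B1=F is recorded by pool input(s) 1, 3, 7, 9 -> covered
Answer: covered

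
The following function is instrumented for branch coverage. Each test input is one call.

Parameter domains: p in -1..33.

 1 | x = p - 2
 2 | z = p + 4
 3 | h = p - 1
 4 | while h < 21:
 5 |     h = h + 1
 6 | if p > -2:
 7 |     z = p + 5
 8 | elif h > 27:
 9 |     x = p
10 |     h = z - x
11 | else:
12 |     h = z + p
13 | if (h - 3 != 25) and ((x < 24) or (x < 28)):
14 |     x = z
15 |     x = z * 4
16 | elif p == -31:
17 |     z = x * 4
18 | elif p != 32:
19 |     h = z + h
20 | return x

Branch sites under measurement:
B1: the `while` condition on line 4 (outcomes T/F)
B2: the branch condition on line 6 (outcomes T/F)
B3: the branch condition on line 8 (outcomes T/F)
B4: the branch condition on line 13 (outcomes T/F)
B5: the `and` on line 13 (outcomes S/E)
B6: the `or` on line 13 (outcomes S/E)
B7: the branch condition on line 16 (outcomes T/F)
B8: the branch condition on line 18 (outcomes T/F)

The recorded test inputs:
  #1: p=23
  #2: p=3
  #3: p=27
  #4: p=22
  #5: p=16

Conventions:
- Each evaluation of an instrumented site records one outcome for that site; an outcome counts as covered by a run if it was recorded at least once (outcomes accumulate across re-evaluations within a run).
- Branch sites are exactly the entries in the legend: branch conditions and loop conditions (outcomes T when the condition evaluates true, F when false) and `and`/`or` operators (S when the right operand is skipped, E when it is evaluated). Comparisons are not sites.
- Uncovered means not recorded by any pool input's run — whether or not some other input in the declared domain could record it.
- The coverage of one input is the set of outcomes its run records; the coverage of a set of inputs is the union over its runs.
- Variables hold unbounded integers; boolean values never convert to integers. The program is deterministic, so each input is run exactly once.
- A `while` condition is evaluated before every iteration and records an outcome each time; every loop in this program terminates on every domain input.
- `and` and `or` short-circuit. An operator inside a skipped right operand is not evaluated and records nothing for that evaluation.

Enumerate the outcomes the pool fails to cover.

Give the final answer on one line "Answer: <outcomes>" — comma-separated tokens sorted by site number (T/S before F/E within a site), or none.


test 1 (p=23) hits B1=F, B2=T, B4=T, B5=E, B6=S
test 2 (p=3) hits B1=T, B1=F, B2=T, B4=T, B5=E, B6=S
test 3 (p=27) hits B1=F, B2=T, B4=T, B5=E, B6=E
test 4 (p=22) hits B1=F, B2=T, B4=T, B5=E, B6=S
test 5 (p=16) hits B1=T, B1=F, B2=T, B4=T, B5=E, B6=S
union over the pool: B1=T, B1=F, B2=T, B4=T, B5=E, B6=S, B6=E
uncovered (9 of 16): B2=F, B3=T, B3=F, B4=F, B5=S, B7=T, B7=F, B8=T, B8=F
Answer: B2=F, B3=T, B3=F, B4=F, B5=S, B7=T, B7=F, B8=T, B8=F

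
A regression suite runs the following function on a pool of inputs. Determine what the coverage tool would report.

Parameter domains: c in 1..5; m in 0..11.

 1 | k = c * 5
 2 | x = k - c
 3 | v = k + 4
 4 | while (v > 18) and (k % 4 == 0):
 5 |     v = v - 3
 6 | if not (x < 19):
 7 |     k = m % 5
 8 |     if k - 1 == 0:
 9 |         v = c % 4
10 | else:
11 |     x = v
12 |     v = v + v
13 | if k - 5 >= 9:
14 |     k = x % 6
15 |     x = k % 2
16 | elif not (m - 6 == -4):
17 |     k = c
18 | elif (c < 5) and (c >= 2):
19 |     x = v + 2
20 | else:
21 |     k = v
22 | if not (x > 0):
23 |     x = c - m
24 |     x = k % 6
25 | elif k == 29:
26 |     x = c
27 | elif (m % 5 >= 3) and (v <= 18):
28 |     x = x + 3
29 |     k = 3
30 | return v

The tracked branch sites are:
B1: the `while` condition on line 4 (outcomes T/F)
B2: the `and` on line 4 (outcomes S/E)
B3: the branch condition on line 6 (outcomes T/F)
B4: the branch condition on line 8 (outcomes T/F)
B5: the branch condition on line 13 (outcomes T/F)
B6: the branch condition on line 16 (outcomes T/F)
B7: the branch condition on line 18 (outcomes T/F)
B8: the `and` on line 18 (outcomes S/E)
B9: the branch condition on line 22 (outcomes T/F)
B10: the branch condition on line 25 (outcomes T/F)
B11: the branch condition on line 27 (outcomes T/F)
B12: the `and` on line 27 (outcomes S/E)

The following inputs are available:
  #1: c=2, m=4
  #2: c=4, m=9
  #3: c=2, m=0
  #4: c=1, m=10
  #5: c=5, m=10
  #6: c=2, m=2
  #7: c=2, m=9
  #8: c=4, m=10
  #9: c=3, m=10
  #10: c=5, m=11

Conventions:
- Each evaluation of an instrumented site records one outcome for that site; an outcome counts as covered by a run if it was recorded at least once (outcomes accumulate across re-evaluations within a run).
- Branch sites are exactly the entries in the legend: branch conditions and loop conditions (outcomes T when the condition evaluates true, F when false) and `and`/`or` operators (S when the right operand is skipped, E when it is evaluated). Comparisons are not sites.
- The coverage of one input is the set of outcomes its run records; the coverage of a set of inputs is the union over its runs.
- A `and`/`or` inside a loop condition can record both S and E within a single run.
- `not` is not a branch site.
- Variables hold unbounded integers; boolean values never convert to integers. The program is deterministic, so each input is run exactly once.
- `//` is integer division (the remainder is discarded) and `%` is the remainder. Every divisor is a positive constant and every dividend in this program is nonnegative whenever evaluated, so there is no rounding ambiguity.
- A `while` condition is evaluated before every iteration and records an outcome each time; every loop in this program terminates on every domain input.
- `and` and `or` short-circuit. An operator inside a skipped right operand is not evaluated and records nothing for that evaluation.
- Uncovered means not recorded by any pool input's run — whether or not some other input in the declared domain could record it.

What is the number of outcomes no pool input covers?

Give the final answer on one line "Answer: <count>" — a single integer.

#1 (c=2, m=4) -> B2->S, B1->F, B3->F, B5->F, B6->T, B9->F, B10->F, B12->E, B11->F; covered: B1=F, B2=S, B3=F, B5=F, B6=T, B9=F, B10=F, B11=F, B12=E
#2 (c=4, m=9) -> B2->E, B1->T, B2->E, B1->T, B2->S, B1->F, B3->F, B5->T, B9->T; covered: B1=T, B1=F, B2=S, B2=E, B3=F, B5=T, B9=T
#3 (c=2, m=0) -> B2->S, B1->F, B3->F, B5->F, B6->T, B9->F, B10->F, B12->S, B11->F; covered: B1=F, B2=S, B3=F, B5=F, B6=T, B9=F, B10=F, B11=F, B12=S
#4 (c=1, m=10) -> B2->S, B1->F, B3->F, B5->F, B6->T, B9->F, B10->F, B12->S, B11->F; covered: B1=F, B2=S, B3=F, B5=F, B6=T, B9=F, B10=F, B11=F, B12=S
#5 (c=5, m=10) -> B2->E, B1->F, B3->T, B4->F, B5->F, B6->T, B9->F, B10->F, B12->S, B11->F; covered: B1=F, B2=E, B3=T, B4=F, B5=F, B6=T, B9=F, B10=F, B11=F, B12=S
#6 (c=2, m=2) -> B2->S, B1->F, B3->F, B5->F, B6->F, B8->E, B7->T, B9->F, B10->F, B12->S, B11->F; covered: B1=F, B2=S, B3=F, B5=F, B6=F, B7=T, B8=E, B9=F, B10=F, B11=F, B12=S
#7 (c=2, m=9) -> B2->S, B1->F, B3->F, B5->F, B6->T, B9->F, B10->F, B12->E, B11->F; covered: B1=F, B2=S, B3=F, B5=F, B6=T, B9=F, B10=F, B11=F, B12=E
#8 (c=4, m=10) -> B2->E, B1->T, B2->E, B1->T, B2->S, B1->F, B3->F, B5->T, B9->T; covered: B1=T, B1=F, B2=S, B2=E, B3=F, B5=T, B9=T
#9 (c=3, m=10) -> B2->E, B1->F, B3->F, B5->T, B9->F, B10->F, B12->S, B11->F; covered: B1=F, B2=E, B3=F, B5=T, B9=F, B10=F, B11=F, B12=S
#10 (c=5, m=11) -> B2->E, B1->F, B3->T, B4->T, B5->F, B6->T, B9->F, B10->F, B12->S, B11->F; covered: B1=F, B2=E, B3=T, B4=T, B5=F, B6=T, B9=F, B10=F, B11=F, B12=S
union over the pool: B1=T, B1=F, B2=S, B2=E, B3=T, B3=F, B4=T, B4=F, B5=T, B5=F, B6=T, B6=F, B7=T, B8=E, B9=T, B9=F, B10=F, B11=F, B12=S, B12=E
uncovered (4 of 24): B7=F, B8=S, B10=T, B11=T

Answer: 4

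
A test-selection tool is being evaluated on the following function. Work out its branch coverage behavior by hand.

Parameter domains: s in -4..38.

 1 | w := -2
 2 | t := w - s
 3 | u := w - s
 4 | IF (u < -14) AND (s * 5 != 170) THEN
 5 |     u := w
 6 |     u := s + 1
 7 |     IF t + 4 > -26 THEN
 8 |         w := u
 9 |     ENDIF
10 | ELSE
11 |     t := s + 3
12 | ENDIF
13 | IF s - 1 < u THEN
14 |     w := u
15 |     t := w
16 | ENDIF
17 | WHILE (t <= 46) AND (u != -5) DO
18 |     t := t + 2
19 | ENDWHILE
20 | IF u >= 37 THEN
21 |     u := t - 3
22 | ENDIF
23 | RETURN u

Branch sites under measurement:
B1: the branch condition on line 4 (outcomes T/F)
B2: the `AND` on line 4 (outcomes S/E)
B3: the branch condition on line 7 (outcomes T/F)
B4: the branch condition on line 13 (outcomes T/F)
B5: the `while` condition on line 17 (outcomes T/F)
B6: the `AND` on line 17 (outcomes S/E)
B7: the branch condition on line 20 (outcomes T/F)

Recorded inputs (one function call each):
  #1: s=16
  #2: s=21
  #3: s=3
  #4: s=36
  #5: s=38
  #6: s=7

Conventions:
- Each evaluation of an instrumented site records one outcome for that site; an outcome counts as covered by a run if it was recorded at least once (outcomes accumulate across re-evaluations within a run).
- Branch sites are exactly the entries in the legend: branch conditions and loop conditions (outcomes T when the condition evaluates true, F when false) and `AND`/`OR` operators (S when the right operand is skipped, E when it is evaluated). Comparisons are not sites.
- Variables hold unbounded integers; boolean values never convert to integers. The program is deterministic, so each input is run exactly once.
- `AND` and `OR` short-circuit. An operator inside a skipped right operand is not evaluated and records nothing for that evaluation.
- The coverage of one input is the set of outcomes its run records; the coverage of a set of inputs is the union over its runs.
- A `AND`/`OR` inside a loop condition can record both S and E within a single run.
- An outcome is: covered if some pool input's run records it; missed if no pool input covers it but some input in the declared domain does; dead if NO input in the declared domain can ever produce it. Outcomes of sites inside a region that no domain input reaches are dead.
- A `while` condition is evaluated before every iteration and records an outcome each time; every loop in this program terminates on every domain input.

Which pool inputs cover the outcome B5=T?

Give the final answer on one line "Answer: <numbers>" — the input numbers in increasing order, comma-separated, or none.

input #1 (s=16): records B5=T
input #2 (s=21): records B5=T
input #3 (s=3): does not record B5=T
input #4 (s=36): records B5=T
input #5 (s=38): records B5=T
input #6 (s=7): records B5=T

Answer: 1, 2, 4, 5, 6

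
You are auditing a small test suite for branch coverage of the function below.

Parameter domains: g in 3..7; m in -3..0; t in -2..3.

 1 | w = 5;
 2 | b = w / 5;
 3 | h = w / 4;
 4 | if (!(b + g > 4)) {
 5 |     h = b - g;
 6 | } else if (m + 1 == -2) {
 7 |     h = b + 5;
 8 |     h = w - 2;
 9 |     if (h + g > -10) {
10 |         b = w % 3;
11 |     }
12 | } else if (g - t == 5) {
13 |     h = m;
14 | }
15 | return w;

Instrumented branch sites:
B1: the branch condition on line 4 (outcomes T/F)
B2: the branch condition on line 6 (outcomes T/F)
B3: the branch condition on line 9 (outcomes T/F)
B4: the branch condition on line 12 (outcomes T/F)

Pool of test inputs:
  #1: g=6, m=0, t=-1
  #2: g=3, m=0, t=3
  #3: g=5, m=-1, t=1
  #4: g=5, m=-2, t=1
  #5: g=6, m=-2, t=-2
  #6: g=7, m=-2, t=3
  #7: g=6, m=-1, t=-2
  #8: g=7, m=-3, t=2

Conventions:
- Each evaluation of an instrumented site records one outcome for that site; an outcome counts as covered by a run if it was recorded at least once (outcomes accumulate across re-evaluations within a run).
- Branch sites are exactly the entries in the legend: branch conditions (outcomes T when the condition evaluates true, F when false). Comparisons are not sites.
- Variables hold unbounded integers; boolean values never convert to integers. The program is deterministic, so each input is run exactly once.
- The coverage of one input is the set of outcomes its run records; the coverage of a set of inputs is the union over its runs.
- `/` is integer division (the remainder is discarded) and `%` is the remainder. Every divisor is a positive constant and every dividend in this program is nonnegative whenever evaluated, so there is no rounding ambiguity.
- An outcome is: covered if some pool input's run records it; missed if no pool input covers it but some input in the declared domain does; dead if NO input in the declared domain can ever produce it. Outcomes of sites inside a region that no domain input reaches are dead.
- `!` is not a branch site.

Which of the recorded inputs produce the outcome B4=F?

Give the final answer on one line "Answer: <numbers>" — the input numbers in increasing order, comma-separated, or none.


input #1 (g=6, m=0, t=-1): hits B4=F
input #2 (g=3, m=0, t=3): never hits B4=F
input #3 (g=5, m=-1, t=1): hits B4=F
input #4 (g=5, m=-2, t=1): hits B4=F
input #5 (g=6, m=-2, t=-2): hits B4=F
input #6 (g=7, m=-2, t=3): hits B4=F
input #7 (g=6, m=-1, t=-2): hits B4=F
input #8 (g=7, m=-3, t=2): never hits B4=F
Answer: 1, 3, 4, 5, 6, 7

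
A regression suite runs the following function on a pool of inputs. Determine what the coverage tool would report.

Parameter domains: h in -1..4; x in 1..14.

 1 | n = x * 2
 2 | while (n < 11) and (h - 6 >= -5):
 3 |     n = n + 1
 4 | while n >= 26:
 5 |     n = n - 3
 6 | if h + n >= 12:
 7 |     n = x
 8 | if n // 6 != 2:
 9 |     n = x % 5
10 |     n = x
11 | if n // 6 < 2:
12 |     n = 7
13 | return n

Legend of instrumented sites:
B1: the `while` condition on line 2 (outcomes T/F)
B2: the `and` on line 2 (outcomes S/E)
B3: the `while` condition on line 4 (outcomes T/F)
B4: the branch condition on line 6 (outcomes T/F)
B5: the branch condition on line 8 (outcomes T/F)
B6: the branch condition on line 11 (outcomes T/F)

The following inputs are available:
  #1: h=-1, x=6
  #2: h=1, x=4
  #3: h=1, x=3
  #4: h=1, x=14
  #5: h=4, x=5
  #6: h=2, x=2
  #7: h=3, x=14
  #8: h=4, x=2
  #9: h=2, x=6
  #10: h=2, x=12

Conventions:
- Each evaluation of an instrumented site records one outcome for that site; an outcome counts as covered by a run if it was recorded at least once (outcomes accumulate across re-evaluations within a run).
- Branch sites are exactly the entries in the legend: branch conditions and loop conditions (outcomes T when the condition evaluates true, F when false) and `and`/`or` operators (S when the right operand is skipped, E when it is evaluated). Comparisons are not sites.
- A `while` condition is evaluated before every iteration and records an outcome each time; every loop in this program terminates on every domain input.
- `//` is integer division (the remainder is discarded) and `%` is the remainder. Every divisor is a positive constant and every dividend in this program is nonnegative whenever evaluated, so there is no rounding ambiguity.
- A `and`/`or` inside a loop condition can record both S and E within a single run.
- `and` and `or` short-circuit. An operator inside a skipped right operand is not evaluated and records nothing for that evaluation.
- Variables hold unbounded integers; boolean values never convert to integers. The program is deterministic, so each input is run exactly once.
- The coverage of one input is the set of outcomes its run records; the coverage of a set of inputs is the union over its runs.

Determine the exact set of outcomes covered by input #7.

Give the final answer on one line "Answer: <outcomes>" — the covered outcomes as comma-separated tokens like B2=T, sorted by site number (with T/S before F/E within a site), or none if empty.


Simulating input #7 (h=3, x=14) step by step:
  B2->S, B1->F, B3->T, B3->F, B4->T, B5->F, B6->F
as a set, this run covers: B1=F, B2=S, B3=T, B3=F, B4=T, B5=F, B6=F
Answer: B1=F, B2=S, B3=T, B3=F, B4=T, B5=F, B6=F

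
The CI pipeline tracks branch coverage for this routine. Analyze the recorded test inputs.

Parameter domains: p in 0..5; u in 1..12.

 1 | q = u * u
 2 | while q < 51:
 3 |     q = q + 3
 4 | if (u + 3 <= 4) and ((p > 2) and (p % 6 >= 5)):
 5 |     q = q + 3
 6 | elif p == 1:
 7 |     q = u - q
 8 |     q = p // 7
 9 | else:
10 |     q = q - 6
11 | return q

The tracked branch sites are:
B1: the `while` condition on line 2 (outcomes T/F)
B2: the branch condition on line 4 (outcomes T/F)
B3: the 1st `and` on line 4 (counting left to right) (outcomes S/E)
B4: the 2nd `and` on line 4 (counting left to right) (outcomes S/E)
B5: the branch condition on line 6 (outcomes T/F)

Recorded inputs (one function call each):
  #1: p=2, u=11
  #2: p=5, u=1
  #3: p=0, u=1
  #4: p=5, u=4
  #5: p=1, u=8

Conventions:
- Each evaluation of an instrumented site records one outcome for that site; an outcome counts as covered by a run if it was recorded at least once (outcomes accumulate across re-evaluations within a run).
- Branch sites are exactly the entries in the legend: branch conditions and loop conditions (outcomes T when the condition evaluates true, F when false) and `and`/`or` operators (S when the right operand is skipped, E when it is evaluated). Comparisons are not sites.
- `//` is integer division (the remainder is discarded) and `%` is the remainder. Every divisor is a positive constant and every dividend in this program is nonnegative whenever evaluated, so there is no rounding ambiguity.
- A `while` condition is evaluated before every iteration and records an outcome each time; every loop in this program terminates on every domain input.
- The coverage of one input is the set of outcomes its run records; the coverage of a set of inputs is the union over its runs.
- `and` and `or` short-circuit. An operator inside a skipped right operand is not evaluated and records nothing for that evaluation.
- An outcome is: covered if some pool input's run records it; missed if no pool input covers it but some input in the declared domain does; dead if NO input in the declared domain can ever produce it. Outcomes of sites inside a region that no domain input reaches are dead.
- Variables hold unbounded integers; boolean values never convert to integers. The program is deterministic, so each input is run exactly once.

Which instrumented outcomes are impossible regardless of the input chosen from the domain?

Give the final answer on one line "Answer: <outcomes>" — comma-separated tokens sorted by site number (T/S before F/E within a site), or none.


running all 72 domain inputs and tallying outcomes:
  reachable outcomes have witnesses, e.g. B1=T (e.g. p=0, u=1), B1=F (e.g. p=0, u=1), B2=T (e.g. p=5, u=1), B2=F (e.g. p=0, u=1)
Answer: none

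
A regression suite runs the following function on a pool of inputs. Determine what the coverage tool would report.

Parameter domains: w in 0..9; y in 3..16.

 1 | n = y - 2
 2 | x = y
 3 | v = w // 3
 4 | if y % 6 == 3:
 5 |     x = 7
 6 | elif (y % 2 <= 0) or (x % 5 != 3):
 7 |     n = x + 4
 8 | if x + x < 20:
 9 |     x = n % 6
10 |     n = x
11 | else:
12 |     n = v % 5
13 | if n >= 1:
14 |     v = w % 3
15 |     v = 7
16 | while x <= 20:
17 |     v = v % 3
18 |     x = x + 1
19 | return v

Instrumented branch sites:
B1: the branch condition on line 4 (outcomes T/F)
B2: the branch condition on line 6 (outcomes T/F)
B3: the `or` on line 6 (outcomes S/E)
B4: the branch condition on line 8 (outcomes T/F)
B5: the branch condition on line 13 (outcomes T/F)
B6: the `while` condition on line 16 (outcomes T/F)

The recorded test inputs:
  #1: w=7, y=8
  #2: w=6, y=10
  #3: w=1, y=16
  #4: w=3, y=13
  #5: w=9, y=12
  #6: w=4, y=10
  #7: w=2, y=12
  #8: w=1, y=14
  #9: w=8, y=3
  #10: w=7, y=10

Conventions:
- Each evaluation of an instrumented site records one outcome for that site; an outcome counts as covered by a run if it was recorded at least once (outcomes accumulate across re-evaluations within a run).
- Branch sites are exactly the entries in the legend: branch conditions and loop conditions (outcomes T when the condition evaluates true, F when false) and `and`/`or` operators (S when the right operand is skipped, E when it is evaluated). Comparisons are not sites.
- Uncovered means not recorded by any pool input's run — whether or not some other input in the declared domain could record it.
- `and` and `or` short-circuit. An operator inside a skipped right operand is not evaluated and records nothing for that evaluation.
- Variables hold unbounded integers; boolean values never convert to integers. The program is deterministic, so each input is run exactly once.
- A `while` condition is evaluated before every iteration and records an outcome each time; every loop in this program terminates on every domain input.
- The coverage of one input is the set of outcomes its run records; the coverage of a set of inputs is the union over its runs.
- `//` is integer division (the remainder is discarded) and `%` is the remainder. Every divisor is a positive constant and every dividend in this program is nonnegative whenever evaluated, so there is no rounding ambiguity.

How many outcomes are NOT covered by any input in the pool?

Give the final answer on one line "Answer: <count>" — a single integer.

test 1 (w=7, y=8) fires B1->F, B3->S, B2->T, B4->T, B5->F, B6->T, B6->T, B6->T, B6->T, B6->T, B6->T, B6->T, B6->T, B6->T, ...; hits B1=F, B2=T, B3=S, B4=T, B5=F, B6=T, B6=F
test 2 (w=6, y=10) fires B1->F, B3->S, B2->T, B4->F, B5->T, B6->T, B6->T, B6->T, B6->T, B6->T, B6->T, B6->T, B6->T, B6->T, ...; hits B1=F, B2=T, B3=S, B4=F, B5=T, B6=T, B6=F
test 3 (w=1, y=16) fires B1->F, B3->S, B2->T, B4->F, B5->F, B6->T, B6->T, B6->T, B6->T, B6->T, B6->F; hits B1=F, B2=T, B3=S, B4=F, B5=F, B6=T, B6=F
test 4 (w=3, y=13) fires B1->F, B3->E, B2->F, B4->F, B5->T, B6->T, B6->T, B6->T, B6->T, B6->T, B6->T, B6->T, B6->T, B6->F; hits B1=F, B2=F, B3=E, B4=F, B5=T, B6=T, B6=F
test 5 (w=9, y=12) fires B1->F, B3->S, B2->T, B4->F, B5->T, B6->T, B6->T, B6->T, B6->T, B6->T, B6->T, B6->T, B6->T, B6->T, ...; hits B1=F, B2=T, B3=S, B4=F, B5=T, B6=T, B6=F
test 6 (w=4, y=10) fires B1->F, B3->S, B2->T, B4->F, B5->T, B6->T, B6->T, B6->T, B6->T, B6->T, B6->T, B6->T, B6->T, B6->T, ...; hits B1=F, B2=T, B3=S, B4=F, B5=T, B6=T, B6=F
test 7 (w=2, y=12) fires B1->F, B3->S, B2->T, B4->F, B5->F, B6->T, B6->T, B6->T, B6->T, B6->T, B6->T, B6->T, B6->T, B6->T, ...; hits B1=F, B2=T, B3=S, B4=F, B5=F, B6=T, B6=F
test 8 (w=1, y=14) fires B1->F, B3->S, B2->T, B4->F, B5->F, B6->T, B6->T, B6->T, B6->T, B6->T, B6->T, B6->T, B6->F; hits B1=F, B2=T, B3=S, B4=F, B5=F, B6=T, B6=F
test 9 (w=8, y=3) fires B1->T, B4->T, B5->T, B6->T, B6->T, B6->T, B6->T, B6->T, B6->T, B6->T, B6->T, B6->T, B6->T, B6->T, ...; hits B1=T, B4=T, B5=T, B6=T, B6=F
test 10 (w=7, y=10) fires B1->F, B3->S, B2->T, B4->F, B5->T, B6->T, B6->T, B6->T, B6->T, B6->T, B6->T, B6->T, B6->T, B6->T, ...; hits B1=F, B2=T, B3=S, B4=F, B5=T, B6=T, B6=F
union over the pool: B1=T, B1=F, B2=T, B2=F, B3=S, B3=E, B4=T, B4=F, B5=T, B5=F, B6=T, B6=F
uncovered (0 of 12): none

Answer: 0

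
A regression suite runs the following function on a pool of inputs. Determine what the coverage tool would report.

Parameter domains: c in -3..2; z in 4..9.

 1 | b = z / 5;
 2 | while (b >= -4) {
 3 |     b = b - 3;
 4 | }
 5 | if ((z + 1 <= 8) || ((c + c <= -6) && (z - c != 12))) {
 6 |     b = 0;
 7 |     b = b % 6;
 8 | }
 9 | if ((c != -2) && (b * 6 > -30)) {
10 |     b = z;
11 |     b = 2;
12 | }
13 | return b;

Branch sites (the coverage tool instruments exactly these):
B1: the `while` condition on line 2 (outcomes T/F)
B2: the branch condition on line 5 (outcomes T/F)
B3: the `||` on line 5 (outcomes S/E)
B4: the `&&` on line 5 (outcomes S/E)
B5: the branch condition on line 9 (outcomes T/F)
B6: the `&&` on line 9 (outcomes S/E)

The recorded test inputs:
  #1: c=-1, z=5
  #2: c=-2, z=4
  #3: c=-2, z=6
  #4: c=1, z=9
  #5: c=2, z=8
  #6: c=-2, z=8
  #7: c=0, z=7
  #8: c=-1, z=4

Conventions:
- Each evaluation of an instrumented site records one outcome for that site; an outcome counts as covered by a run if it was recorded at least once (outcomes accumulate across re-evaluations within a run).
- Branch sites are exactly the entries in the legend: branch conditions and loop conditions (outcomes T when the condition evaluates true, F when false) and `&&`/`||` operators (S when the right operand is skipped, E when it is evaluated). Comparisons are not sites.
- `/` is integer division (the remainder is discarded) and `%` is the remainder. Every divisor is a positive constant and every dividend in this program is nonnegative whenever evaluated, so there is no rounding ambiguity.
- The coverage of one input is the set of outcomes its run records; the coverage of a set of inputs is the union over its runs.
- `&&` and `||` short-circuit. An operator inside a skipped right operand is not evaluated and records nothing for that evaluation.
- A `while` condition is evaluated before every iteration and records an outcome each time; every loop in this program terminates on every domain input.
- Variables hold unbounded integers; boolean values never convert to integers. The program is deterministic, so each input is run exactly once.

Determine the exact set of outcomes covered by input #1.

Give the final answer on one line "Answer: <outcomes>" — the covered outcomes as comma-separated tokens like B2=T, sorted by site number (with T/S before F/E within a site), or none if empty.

Simulating input #1 (c=-1, z=5) step by step:
  B1->T, B1->T, B1->F, B3->S, B2->T, B6->E, B5->T
collecting distinct outcomes: B1=T, B1=F, B2=T, B3=S, B5=T, B6=E

Answer: B1=T, B1=F, B2=T, B3=S, B5=T, B6=E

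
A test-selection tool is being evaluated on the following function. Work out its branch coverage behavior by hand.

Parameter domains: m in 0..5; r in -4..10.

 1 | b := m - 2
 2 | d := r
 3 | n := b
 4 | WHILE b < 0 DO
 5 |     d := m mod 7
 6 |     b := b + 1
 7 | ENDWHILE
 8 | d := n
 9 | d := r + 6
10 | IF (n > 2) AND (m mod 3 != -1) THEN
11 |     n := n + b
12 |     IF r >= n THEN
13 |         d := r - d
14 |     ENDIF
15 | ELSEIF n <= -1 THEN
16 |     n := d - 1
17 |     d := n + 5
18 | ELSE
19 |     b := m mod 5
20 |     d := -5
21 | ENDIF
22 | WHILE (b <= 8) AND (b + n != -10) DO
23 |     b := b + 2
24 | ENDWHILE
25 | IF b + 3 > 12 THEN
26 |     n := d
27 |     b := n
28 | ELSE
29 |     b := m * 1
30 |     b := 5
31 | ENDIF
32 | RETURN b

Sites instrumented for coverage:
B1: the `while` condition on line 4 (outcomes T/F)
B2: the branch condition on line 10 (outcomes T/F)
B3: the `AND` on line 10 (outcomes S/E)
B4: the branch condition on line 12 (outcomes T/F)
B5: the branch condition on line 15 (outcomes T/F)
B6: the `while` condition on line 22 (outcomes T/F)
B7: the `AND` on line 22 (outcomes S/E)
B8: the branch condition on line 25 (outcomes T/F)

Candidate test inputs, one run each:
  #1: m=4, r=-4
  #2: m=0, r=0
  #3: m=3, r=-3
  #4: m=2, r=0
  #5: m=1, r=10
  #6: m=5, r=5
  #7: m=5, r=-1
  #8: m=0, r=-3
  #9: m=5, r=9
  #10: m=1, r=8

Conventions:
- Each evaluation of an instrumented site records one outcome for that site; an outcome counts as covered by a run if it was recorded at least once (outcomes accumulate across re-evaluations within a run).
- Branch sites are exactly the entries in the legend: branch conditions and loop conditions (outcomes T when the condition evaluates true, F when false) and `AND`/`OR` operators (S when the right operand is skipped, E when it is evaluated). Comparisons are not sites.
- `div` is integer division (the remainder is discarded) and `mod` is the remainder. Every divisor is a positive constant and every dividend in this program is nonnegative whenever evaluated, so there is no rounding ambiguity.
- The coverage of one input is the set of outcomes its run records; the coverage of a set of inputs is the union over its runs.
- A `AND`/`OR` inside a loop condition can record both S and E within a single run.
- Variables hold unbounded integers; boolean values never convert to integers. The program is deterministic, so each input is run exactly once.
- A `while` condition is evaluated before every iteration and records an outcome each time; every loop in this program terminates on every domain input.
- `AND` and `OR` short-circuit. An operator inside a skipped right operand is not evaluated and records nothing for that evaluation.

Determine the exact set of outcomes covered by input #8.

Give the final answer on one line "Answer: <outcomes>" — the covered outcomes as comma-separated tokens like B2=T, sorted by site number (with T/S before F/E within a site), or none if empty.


Event log for input #8 (m=0, r=-3):
  B1->T, B1->T, B1->F, B3->S, B2->F, B5->T, B7->E, B6->T, B7->E, B6->T
  B7->E, B6->T, B7->E, B6->T, B7->E, B6->T, B7->S, B6->F, B8->T
distinct outcomes covered: B1=T, B1=F, B2=F, B3=S, B5=T, B6=T, B6=F, B7=S, B7=E, B8=T
Answer: B1=T, B1=F, B2=F, B3=S, B5=T, B6=T, B6=F, B7=S, B7=E, B8=T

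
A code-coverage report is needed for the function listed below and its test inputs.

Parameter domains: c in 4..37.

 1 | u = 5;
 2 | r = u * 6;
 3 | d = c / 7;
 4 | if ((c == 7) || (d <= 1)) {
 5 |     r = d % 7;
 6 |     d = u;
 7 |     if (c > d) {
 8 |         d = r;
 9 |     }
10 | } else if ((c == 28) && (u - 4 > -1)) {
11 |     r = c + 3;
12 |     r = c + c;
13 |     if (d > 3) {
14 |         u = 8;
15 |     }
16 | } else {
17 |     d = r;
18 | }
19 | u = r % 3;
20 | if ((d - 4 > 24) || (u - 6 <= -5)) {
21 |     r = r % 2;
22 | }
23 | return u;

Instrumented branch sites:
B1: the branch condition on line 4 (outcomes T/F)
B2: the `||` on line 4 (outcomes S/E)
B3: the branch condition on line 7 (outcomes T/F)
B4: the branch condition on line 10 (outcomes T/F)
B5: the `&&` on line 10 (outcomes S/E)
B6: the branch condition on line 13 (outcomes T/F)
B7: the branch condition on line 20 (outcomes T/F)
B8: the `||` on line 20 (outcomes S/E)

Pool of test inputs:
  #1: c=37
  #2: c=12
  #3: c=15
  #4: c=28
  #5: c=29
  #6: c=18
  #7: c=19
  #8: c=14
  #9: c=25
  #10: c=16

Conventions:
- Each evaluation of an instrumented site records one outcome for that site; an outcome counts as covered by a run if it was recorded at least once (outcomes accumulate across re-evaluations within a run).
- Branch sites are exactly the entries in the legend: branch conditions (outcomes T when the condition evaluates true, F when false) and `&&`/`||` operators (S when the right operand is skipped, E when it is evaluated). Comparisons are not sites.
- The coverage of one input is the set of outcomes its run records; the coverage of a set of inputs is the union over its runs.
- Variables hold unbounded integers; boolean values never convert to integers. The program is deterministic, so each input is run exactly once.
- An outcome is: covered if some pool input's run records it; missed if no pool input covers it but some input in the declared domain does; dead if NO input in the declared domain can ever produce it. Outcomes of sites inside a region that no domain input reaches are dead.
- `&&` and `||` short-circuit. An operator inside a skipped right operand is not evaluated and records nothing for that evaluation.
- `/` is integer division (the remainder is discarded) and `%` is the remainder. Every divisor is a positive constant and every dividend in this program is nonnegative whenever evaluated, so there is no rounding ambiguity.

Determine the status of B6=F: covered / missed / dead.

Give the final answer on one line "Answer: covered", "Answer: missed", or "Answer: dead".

no pool input records B6=F
checking all 34 inputs in the declared domain: B6=F is never recorded -> dead

Answer: dead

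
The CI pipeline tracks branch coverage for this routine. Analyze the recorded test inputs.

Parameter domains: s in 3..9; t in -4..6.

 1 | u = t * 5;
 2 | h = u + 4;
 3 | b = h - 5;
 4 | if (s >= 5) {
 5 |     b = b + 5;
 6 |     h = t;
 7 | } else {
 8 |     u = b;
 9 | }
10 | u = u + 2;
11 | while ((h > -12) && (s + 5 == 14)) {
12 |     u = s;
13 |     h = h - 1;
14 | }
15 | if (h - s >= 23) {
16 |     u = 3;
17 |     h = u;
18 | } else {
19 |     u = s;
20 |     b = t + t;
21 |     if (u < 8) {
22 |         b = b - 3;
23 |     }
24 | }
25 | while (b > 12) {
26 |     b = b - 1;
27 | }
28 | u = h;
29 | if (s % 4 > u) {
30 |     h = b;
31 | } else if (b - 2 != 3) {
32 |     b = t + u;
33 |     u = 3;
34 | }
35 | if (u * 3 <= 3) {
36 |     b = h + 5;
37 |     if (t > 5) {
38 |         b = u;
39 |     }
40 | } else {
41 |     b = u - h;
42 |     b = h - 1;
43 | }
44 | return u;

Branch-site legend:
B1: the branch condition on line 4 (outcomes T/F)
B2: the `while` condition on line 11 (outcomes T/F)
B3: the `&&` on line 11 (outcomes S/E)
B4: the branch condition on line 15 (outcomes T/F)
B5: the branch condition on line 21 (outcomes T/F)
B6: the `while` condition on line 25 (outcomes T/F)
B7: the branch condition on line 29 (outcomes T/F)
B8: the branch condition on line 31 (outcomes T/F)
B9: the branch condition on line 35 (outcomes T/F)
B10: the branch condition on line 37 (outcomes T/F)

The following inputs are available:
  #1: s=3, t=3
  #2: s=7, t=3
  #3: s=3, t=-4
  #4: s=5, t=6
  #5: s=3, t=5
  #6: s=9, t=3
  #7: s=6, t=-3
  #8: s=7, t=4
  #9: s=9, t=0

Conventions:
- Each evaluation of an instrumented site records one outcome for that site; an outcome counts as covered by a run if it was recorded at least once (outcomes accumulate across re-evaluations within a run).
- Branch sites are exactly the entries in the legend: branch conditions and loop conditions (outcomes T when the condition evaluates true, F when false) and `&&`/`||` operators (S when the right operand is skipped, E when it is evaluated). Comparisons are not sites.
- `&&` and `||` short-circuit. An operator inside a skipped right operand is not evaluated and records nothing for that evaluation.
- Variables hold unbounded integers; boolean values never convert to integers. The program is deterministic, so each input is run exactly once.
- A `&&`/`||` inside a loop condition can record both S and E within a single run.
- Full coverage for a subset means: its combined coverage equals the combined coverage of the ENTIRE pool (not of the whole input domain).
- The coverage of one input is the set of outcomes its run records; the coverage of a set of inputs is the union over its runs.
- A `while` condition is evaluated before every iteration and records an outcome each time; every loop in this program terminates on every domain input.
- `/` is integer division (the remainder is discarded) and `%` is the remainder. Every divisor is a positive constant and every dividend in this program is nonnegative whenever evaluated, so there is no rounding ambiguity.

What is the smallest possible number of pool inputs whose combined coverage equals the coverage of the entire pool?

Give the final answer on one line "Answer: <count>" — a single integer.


input #1, s=3, t=3: outcomes B1=F, B2=F, B3=E, B4=F, B5=T, B6=F, B7=F, B8=T, B9=F
input #2, s=7, t=3: outcomes B1=T, B2=F, B3=E, B4=F, B5=T, B6=F, B7=F, B8=T, B9=F
input #3, s=3, t=-4: outcomes B1=F, B2=F, B3=S, B4=F, B5=T, B6=F, B7=T, B9=T, B10=F
input #4, s=5, t=6: outcomes B1=T, B2=F, B3=E, B4=F, B5=T, B6=F, B7=F, B8=T, B9=F
input #5, s=3, t=5: outcomes B1=F, B2=F, B3=E, B4=T, B6=T, B6=F, B7=F, B8=T, B9=F
input #6, s=9, t=3: outcomes B1=T, B2=T, B2=F, B3=S, B3=E, B4=F, B5=F, B6=F, B7=T, B9=T, B10=F
input #7, s=6, t=-3: outcomes B1=T, B2=F, B3=E, B4=F, B5=T, B6=F, B7=T, B9=T, B10=F
input #8, s=7, t=4: outcomes B1=T, B2=F, B3=E, B4=F, B5=T, B6=F, B7=F, B8=F, B9=F
input #9, s=9, t=0: outcomes B1=T, B2=T, B2=F, B3=S, B3=E, B4=F, B5=F, B6=F, B7=T, B9=T, B10=F
pool-wide coverage (19 outcomes): B1=T, B1=F, B2=T, B2=F, B3=S, B3=E, B4=T, B4=F, B5=T, B5=F, B6=T, B6=F, B7=T, B7=F, B8=T, B8=F, B9=T, B9=F, B10=F
every size-1 subset falls short of the 19 outcomes (best: 11/19)
every size-2 subset falls short of the 19 outcomes (best: 17/19)
size 3: inputs {5, 6, 8} cover all 19 outcomes, and no lexicographically smaller subset of this size does
Answer: 3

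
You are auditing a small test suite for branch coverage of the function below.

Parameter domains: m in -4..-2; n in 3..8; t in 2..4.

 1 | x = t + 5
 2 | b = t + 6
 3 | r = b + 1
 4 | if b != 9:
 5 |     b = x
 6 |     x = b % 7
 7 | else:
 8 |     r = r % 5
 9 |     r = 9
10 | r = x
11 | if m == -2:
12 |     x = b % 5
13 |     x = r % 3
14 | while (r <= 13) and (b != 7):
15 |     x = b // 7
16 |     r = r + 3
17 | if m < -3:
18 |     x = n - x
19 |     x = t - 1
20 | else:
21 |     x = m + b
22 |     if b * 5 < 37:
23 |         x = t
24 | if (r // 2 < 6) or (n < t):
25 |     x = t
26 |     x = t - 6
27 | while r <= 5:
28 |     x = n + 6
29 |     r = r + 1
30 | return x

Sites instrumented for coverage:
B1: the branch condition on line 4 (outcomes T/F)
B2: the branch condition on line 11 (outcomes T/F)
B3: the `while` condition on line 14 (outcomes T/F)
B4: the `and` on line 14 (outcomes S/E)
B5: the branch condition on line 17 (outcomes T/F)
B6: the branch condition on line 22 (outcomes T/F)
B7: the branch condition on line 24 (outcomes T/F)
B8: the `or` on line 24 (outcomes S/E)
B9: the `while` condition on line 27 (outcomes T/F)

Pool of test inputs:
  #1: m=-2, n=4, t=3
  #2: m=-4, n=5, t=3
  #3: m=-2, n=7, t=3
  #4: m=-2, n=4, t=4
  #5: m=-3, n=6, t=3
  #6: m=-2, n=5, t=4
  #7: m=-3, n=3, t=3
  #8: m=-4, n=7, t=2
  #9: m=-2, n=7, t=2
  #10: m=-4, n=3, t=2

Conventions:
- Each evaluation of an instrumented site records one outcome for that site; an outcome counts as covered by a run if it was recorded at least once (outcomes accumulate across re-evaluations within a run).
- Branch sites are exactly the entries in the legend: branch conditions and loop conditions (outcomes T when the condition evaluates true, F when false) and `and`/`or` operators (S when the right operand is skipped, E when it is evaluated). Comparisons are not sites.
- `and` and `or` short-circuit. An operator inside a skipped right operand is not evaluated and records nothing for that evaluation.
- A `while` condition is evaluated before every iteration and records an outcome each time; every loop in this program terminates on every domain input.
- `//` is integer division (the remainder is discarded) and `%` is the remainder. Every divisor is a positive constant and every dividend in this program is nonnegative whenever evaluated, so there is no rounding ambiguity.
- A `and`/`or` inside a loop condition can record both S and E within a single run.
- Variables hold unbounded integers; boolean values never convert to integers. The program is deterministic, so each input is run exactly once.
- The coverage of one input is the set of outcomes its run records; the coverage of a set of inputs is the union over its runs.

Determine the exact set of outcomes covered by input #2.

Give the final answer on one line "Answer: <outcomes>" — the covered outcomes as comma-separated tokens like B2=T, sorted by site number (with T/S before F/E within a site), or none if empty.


Tracing the run of input #2 (m=-4, n=5, t=3):
  B1->F, B2->F, B4->E, B3->T, B4->E, B3->T, B4->S, B3->F, B5->T, B8->E
  B7->F, B9->F
distinct outcomes covered: B1=F, B2=F, B3=T, B3=F, B4=S, B4=E, B5=T, B7=F, B8=E, B9=F
Answer: B1=F, B2=F, B3=T, B3=F, B4=S, B4=E, B5=T, B7=F, B8=E, B9=F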